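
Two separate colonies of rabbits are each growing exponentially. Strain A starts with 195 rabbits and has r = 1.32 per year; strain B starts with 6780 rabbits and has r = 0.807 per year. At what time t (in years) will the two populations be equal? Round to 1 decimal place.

6.9 years

Set 195·e^(1.32t) = 6780·e^(0.807t).
e^((1.32 − 0.807)t) = 6780/195 → e^(0.513·t) = 34.769.
0.513·t = ln(34.769) = 3.5487, so t = 3.5487/0.513 = 6.9176.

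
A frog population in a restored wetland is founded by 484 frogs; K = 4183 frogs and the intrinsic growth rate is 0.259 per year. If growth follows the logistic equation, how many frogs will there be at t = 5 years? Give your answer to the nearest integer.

1352 frogs

A = (K − N₀)/N₀ = (4183 − 484)/484 = 7.6426.
N(t) = K/(1 + A·e^(−rt)) = 4183/(1 + 7.6426×e^(−0.259×5)).
e^(−1.295) = 0.2739; denominator = 1 + 7.6426×0.2739 = 3.0933.
N = 4183/3.0933 = 1352.29.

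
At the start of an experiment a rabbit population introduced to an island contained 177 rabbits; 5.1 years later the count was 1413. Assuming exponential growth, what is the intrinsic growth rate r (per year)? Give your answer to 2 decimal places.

From N(t) = N₀·e^(rt): e^(r·5.1) = 1413/177 = 7.9831.
r·5.1 = ln(7.9831) = 2.0773, so r = 2.0773/5.1 = 0.40732.

0.41 per year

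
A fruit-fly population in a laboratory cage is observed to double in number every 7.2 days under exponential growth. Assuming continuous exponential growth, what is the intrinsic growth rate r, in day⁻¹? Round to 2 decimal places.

r = ln(2)/t_d = 0.6931/7.2 = 0.09627.

0.10 per day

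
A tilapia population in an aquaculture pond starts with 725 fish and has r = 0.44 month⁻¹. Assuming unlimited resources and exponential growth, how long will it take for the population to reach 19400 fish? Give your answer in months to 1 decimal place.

7.5 months

Set N₀·e^(rt) = 19400: e^(0.44·t) = 19400/725 = 26.759.
0.44·t = ln(26.759) = 3.2869, so t = 3.2869/0.44 = 7.4701.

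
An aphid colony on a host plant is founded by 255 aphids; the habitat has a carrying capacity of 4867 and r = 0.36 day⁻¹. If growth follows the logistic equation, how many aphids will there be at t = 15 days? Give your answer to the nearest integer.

A = (K − N₀)/N₀ = (4867 − 255)/255 = 18.086.
N(t) = K/(1 + A·e^(−rt)) = 4867/(1 + 18.086×e^(−0.36×15)).
e^(−5.4) = 0.0045166; denominator = 1 + 18.086×0.0045166 = 1.0817.
N = 4867/1.0817 = 4499.45.

4499 aphids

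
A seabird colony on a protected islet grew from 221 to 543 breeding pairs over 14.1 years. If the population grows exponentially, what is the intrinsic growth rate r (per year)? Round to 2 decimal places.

From N(t) = N₀·e^(rt): e^(r·14.1) = 543/221 = 2.457.
r·14.1 = ln(2.457) = 0.89895, so r = 0.89895/14.1 = 0.063755.

0.06 per year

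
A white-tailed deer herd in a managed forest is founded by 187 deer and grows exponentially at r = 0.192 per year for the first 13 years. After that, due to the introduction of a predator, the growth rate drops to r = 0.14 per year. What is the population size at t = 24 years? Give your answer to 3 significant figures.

Phase 1: N(13) = 187·e^(0.192×13) = 187·e^2.496 = 2269.03.
Phase 2 runs for 24 − 13 = 11 years at r = 0.14.
N(24) = 2269.03·e^(0.14×11) = 2269.03·e^1.54 = 10584.1.

10600 deer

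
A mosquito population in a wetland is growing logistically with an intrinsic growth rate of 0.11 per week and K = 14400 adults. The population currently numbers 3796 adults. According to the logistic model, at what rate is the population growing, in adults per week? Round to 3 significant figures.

307 adults per week

dN/dt = rN(1 − N/K) = 0.11 × 3796 × (1 − 3796/14400).
1 − 3796/14400 = 0.73639; dN/dt = 0.11 × 3796 × 0.73639 = 307.49.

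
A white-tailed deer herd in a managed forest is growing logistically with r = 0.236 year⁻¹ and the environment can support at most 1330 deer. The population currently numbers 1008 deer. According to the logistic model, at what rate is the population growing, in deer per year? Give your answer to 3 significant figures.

57.6 deer per year

dN/dt = rN(1 − N/K) = 0.236 × 1008 × (1 − 1008/1330).
1 − 1008/1330 = 0.24211; dN/dt = 0.236 × 1008 × 0.24211 = 57.594.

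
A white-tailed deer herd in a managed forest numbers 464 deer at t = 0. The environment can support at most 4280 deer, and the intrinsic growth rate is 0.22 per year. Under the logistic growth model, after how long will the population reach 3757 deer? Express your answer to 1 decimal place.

18.5 years

A = (K − N₀)/N₀ = (4280 − 464)/464 = 8.2241.
Solve 4280/(1 + 8.2241·e^(−0.22t)) = 3757: 1 + 8.2241·e^(−0.22t) = 1.1392, so e^(−0.22t) = 0.0169266.
−0.22·t = ln(0.0169266) = -4.0789, so t = 4.0789/0.22 = 18.54.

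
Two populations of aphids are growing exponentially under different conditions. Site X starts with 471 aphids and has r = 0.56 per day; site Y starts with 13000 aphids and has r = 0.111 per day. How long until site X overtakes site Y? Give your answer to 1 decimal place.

Set 471·e^(0.56t) = 13000·e^(0.111t).
e^((0.56 − 0.111)t) = 13000/471 → e^(0.449·t) = 27.601.
0.449·t = ln(27.601) = 3.3178, so t = 3.3178/0.449 = 7.3894.

7.4 days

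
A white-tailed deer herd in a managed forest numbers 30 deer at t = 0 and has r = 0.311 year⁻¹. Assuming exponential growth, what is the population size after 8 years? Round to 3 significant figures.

N(t) = N₀·e^(rt) = 30 × e^(0.311×8) = 30 × e^2.488.
e^2.488 ≈ 12.037, so N ≈ 30 × 12.037 = 361.115.

361 deer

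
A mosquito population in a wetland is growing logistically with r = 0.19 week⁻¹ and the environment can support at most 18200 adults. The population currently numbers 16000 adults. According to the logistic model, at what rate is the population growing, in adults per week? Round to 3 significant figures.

367 adults per week

dN/dt = rN(1 − N/K) = 0.19 × 16000 × (1 − 16000/18200).
1 − 16000/18200 = 0.12088; dN/dt = 0.19 × 16000 × 0.12088 = 367.47.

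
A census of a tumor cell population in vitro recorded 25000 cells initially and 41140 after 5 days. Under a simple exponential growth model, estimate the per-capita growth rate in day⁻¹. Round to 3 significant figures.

From N(t) = N₀·e^(rt): e^(r·5) = 41140/25000 = 1.6456.
r·5 = ln(1.6456) = 0.49811, so r = 0.49811/5 = 0.099621.

0.0996 per day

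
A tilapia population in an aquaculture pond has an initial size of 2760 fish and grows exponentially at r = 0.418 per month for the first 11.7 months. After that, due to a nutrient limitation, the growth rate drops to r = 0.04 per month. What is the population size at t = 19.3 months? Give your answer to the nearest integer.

Phase 1: N(11.7) = 2760·e^(0.418×11.7) = 2760·e^4.891 = 367172.
Phase 2 runs for 19.3 − 11.7 = 7.6 months at r = 0.04.
N(19.3) = 367172·e^(0.04×7.6) = 367172·e^0.304 = 497617.

497617 fish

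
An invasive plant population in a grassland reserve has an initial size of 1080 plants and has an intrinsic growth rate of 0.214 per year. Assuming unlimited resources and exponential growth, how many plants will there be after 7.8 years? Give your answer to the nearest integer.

5733 plants

N(t) = N₀·e^(rt) = 1080 × e^(0.214×7.8) = 1080 × e^1.669.
e^1.669 ≈ 5.3079, so N ≈ 1080 × 5.3079 = 5732.55.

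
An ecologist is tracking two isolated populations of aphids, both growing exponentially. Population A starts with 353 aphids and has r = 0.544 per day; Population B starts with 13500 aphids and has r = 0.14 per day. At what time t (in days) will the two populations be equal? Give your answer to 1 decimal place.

9.0 days

Set 353·e^(0.544t) = 13500·e^(0.14t).
e^((0.544 − 0.14)t) = 13500/353 → e^(0.404·t) = 38.244.
0.404·t = ln(38.244) = 3.644, so t = 3.644/0.404 = 9.0197.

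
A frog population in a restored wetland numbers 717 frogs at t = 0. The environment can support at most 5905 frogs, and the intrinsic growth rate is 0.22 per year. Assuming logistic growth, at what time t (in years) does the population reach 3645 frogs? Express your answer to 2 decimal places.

11.17 years

A = (K − N₀)/N₀ = (5905 − 717)/717 = 7.2357.
Solve 5905/(1 + 7.2357·e^(−0.22t)) = 3645: 1 + 7.2357·e^(−0.22t) = 1.62, so e^(−0.22t) = 0.08569.
−0.22·t = ln(0.08569) = -2.457, so t = 2.457/0.22 = 11.168.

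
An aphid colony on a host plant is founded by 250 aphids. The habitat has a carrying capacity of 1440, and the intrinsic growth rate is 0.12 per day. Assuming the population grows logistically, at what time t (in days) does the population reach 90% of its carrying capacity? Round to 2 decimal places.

A = (K − N₀)/N₀ = (1440 − 250)/250 = 4.76.
Solve 1440/(1 + 4.76·e^(−0.12t)) = 1296: 1 + 4.76·e^(−0.12t) = 1.1111, so e^(−0.12t) = 0.0233427.
−0.12·t = ln(0.0233427) = -3.7575, so t = 3.7575/0.12 = 31.312.

31.31 days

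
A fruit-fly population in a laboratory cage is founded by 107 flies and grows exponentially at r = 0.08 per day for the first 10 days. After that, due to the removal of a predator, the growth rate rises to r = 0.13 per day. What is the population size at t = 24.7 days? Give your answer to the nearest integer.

1610 flies

Phase 1: N(10) = 107·e^(0.08×10) = 107·e^0.8 = 238.133.
Phase 2 runs for 24.7 − 10 = 14.7 days at r = 0.13.
N(24.7) = 238.133·e^(0.13×14.7) = 238.133·e^1.911 = 1609.74.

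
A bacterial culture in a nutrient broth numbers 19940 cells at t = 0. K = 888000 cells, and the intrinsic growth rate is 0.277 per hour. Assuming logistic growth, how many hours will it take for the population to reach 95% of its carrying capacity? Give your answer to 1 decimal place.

24.3 hours

A = (K − N₀)/N₀ = (888000 − 19940)/19940 = 43.534.
Solve 888000/(1 + 43.534·e^(−0.277t)) = 843600: 1 + 43.534·e^(−0.277t) = 1.0526, so e^(−0.277t) = 0.00120899.
−0.277·t = ln(0.00120899) = -6.718, so t = 6.718/0.277 = 24.253.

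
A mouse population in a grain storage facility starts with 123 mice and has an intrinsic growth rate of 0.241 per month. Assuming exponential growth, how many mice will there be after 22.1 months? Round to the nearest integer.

25293 mice

N(t) = N₀·e^(rt) = 123 × e^(0.241×22.1) = 123 × e^5.326.
e^5.326 ≈ 205.63, so N ≈ 123 × 205.63 = 25293.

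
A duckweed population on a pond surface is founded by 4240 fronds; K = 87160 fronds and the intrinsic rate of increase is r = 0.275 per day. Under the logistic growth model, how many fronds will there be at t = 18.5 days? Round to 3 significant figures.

A = (K − N₀)/N₀ = (87160 − 4240)/4240 = 19.557.
N(t) = K/(1 + A·e^(−rt)) = 87160/(1 + 19.557×e^(−0.275×18.5)).
e^(−5.088) = 0.0061734; denominator = 1 + 19.557×0.0061734 = 1.1207.
N = 87160/1.1207 = 77770.6.

77800 fronds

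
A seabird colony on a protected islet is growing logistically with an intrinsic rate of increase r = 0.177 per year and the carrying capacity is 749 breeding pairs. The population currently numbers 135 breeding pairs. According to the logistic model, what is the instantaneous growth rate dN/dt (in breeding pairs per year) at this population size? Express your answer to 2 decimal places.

19.59 breeding pairs per year

dN/dt = rN(1 − N/K) = 0.177 × 135 × (1 − 135/749).
1 − 135/749 = 0.81976; dN/dt = 0.177 × 135 × 0.81976 = 19.588.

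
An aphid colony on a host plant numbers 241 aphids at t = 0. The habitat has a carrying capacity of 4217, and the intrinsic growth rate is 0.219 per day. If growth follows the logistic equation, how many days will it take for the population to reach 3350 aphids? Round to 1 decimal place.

19.0 days

A = (K − N₀)/N₀ = (4217 − 241)/241 = 16.498.
Solve 4217/(1 + 16.498·e^(−0.219t)) = 3350: 1 + 16.498·e^(−0.219t) = 1.2588, so e^(−0.219t) = 0.0156872.
−0.219·t = ln(0.0156872) = -4.1549, so t = 4.1549/0.219 = 18.972.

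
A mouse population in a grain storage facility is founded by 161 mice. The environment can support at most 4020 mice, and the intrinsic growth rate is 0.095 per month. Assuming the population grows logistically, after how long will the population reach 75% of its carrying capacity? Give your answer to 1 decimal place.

A = (K − N₀)/N₀ = (4020 − 161)/161 = 23.969.
Solve 4020/(1 + 23.969·e^(−0.095t)) = 3015: 1 + 23.969·e^(−0.095t) = 1.3333, so e^(−0.095t) = 0.0139069.
−0.095·t = ln(0.0139069) = -4.2754, so t = 4.2754/0.095 = 45.004.

45.0 months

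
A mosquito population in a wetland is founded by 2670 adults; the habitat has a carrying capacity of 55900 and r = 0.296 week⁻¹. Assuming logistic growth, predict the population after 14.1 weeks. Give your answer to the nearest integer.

42771 adults

A = (K − N₀)/N₀ = (55900 − 2670)/2670 = 19.936.
N(t) = K/(1 + A·e^(−rt)) = 55900/(1 + 19.936×e^(−0.296×14.1)).
e^(−4.174) = 0.015397; denominator = 1 + 19.936×0.015397 = 1.307.
N = 55900/1.307 = 42771.2.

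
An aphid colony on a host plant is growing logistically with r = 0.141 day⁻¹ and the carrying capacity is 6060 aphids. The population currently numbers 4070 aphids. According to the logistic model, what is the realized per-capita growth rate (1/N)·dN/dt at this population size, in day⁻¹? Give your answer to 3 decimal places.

0.046 per day

(1/N)·dN/dt = r(1 − N/K) = 0.141 × (1 − 4070/6060).
= 0.141 × 0.32838 = 0.046302.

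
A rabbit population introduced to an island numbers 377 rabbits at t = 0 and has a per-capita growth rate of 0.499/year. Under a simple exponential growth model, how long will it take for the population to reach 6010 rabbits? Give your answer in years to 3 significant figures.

5.55 years

Set N₀·e^(rt) = 6010: e^(0.499·t) = 6010/377 = 15.942.
0.499·t = ln(15.942) = 2.7689, so t = 2.7689/0.499 = 5.549.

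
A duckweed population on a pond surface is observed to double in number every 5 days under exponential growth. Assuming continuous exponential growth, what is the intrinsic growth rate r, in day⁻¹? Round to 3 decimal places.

r = ln(2)/t_d = 0.6931/5 = 0.13863.

0.139 per day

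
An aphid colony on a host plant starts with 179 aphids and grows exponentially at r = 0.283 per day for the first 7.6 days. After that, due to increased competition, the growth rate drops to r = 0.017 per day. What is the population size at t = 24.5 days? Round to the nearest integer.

2050 aphids

Phase 1: N(7.6) = 179·e^(0.283×7.6) = 179·e^2.151 = 1537.92.
Phase 2 runs for 24.5 − 7.6 = 16.9 days at r = 0.017.
N(24.5) = 1537.92·e^(0.017×16.9) = 1537.92·e^0.2873 = 2049.78.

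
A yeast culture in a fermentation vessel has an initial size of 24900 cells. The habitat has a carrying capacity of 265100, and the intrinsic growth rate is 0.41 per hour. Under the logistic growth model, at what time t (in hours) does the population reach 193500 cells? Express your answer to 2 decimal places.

7.95 hours

A = (K − N₀)/N₀ = (265100 − 24900)/24900 = 9.6466.
Solve 265100/(1 + 9.6466·e^(−0.41t)) = 193500: 1 + 9.6466·e^(−0.41t) = 1.37, so e^(−0.41t) = 0.0383582.
−0.41·t = ln(0.0383582) = -3.2608, so t = 3.2608/0.41 = 7.9531.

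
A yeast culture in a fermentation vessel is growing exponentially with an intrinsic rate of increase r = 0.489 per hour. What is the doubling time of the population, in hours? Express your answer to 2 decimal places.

Doubling time t_d = ln(2)/r = 0.6931/0.489 = 1.4175.

1.42 hours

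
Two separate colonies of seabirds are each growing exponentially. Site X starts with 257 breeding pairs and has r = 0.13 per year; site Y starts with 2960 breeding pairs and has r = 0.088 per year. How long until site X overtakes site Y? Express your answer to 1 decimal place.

Set 257·e^(0.13t) = 2960·e^(0.088t).
e^((0.13 − 0.088)t) = 2960/257 → e^(0.042·t) = 11.518.
0.042·t = ln(11.518) = 2.4439, so t = 2.4439/0.042 = 58.187.

58.2 years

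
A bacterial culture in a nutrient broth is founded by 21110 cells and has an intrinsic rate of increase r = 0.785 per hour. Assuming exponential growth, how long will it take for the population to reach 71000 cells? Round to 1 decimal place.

1.5 hours

Set N₀·e^(rt) = 71000: e^(0.785·t) = 71000/21110 = 3.3633.
0.785·t = ln(3.3633) = 1.2129, so t = 1.2129/0.785 = 1.5451.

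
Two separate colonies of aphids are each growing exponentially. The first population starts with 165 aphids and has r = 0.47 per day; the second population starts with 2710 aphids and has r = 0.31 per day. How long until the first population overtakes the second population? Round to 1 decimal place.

Set 165·e^(0.47t) = 2710·e^(0.31t).
e^((0.47 − 0.31)t) = 2710/165 → e^(0.16·t) = 16.424.
0.16·t = ln(16.424) = 2.7988, so t = 2.7988/0.16 = 17.492.

17.5 days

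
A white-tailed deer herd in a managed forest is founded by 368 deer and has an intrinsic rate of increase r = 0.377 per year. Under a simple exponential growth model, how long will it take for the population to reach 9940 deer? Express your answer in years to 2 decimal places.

Set N₀·e^(rt) = 9940: e^(0.377·t) = 9940/368 = 27.011.
0.377·t = ln(27.011) = 3.2962, so t = 3.2962/0.377 = 8.7433.

8.74 years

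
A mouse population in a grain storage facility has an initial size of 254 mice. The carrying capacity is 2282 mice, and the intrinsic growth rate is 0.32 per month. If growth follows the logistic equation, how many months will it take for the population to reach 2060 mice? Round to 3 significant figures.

13.5 months

A = (K − N₀)/N₀ = (2282 − 254)/254 = 7.9843.
Solve 2282/(1 + 7.9843·e^(−0.32t)) = 2060: 1 + 7.9843·e^(−0.32t) = 1.1078, so e^(−0.32t) = 0.0134974.
−0.32·t = ln(0.0134974) = -4.3053, so t = 4.3053/0.32 = 13.454.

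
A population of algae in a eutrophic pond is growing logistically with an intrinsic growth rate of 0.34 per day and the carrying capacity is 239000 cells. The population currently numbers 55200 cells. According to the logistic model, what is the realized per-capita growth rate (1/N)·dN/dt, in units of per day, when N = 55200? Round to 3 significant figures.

(1/N)·dN/dt = r(1 − N/K) = 0.34 × (1 − 55200/239000).
= 0.34 × 0.76904 = 0.26147.

0.261 per day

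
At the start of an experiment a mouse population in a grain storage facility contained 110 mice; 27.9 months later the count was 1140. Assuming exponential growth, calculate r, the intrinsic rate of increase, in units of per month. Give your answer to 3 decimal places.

0.084 per month

From N(t) = N₀·e^(rt): e^(r·27.9) = 1140/110 = 10.364.
r·27.9 = ln(10.364) = 2.3383, so r = 2.3383/27.9 = 0.08381.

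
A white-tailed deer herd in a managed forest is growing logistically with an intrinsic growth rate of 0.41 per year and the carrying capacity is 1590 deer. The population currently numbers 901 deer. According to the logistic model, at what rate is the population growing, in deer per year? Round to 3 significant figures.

160 deer per year

dN/dt = rN(1 − N/K) = 0.41 × 901 × (1 − 901/1590).
1 − 901/1590 = 0.43333; dN/dt = 0.41 × 901 × 0.43333 = 160.08.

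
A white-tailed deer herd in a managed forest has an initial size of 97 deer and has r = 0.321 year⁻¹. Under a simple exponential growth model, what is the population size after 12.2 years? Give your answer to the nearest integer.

4870 deer

N(t) = N₀·e^(rt) = 97 × e^(0.321×12.2) = 97 × e^3.916.
e^3.916 ≈ 50.209, so N ≈ 97 × 50.209 = 4870.3.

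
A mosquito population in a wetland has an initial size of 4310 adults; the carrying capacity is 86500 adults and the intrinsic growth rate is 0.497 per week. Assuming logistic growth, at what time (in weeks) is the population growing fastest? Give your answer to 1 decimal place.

Logistic growth is fastest at N = K/2 = 43250.
A = (K − N₀)/N₀ = 19.07. Set K/(1 + A·e^(−rt)) = K/2 → A·e^(−rt) = 1.
e^(−0.497t) = 1/19.07 = 0.0524395, so t = ln(19.07)/0.497 = 2.9481/0.497 = 5.9318.

5.9 weeks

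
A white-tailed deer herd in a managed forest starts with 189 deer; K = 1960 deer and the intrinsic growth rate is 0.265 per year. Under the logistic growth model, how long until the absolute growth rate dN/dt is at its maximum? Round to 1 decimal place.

8.4 years

Logistic growth is fastest at N = K/2 = 980.
A = (K − N₀)/N₀ = 9.3704. Set K/(1 + A·e^(−rt)) = K/2 → A·e^(−rt) = 1.
e^(−0.265t) = 1/9.3704 = 0.106719, so t = ln(9.3704)/0.265 = 2.2376/0.265 = 8.4436.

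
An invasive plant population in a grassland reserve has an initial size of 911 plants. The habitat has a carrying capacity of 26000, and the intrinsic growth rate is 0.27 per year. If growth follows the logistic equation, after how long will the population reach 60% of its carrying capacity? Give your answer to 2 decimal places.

13.78 years

A = (K − N₀)/N₀ = (26000 − 911)/911 = 27.54.
Solve 26000/(1 + 27.54·e^(−0.27t)) = 15600: 1 + 27.54·e^(−0.27t) = 1.6667, so e^(−0.27t) = 0.0242072.
−0.27·t = ln(0.0242072) = -3.7211, so t = 3.7211/0.27 = 13.782.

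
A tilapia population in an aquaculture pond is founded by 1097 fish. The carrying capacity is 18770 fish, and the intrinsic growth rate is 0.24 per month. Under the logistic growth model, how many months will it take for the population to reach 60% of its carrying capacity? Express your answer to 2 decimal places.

13.27 months

A = (K − N₀)/N₀ = (18770 − 1097)/1097 = 16.11.
Solve 18770/(1 + 16.11·e^(−0.24t)) = 11262: 1 + 16.11·e^(−0.24t) = 1.6667, so e^(−0.24t) = 0.0413814.
−0.24·t = ln(0.0413814) = -3.1849, so t = 3.1849/0.24 = 13.271.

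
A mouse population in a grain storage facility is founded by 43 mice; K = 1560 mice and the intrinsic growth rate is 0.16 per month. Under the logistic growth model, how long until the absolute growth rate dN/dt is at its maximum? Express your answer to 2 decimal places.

22.27 months

Logistic growth is fastest at N = K/2 = 780.
A = (K − N₀)/N₀ = 35.279. Set K/(1 + A·e^(−rt)) = K/2 → A·e^(−rt) = 1.
e^(−0.16t) = 1/35.279 = 0.0283454, so t = ln(35.279)/0.16 = 3.5633/0.16 = 22.271.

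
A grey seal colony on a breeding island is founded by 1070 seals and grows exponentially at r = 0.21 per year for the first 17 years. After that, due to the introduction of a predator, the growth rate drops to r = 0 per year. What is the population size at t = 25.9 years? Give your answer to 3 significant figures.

38000 seals

Phase 1: N(17) = 1070·e^(0.21×17) = 1070·e^3.57 = 38002.8.
Phase 2 runs for 25.9 − 17 = 8.9 years at r = 0.
N(25.9) = 38002.8·e^(0×8.9) = 38002.8·e^-0 = 38002.8.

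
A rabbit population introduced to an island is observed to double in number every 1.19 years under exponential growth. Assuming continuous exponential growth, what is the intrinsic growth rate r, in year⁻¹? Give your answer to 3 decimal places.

r = ln(2)/t_d = 0.6931/1.19 = 0.58248.

0.582 per year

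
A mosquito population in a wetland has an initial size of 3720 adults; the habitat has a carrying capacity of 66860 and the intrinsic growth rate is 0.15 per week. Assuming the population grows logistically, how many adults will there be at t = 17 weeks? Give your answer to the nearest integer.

28753 adults

A = (K − N₀)/N₀ = (66860 − 3720)/3720 = 16.973.
N(t) = K/(1 + A·e^(−rt)) = 66860/(1 + 16.973×e^(−0.15×17)).
e^(−2.55) = 0.078082; denominator = 1 + 16.973×0.078082 = 2.3253.
N = 66860/2.3253 = 28753.4.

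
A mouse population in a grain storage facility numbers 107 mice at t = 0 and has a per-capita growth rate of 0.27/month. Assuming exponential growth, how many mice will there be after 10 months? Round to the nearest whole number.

N(t) = N₀·e^(rt) = 107 × e^(0.27×10) = 107 × e^2.7.
e^2.7 ≈ 14.88, so N ≈ 107 × 14.88 = 1592.13.

1592 mice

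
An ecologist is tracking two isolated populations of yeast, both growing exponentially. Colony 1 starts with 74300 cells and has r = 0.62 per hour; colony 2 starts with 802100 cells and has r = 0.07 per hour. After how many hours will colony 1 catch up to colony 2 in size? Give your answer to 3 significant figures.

4.33 hours

Set 74300·e^(0.62t) = 802100·e^(0.07t).
e^((0.62 − 0.07)t) = 802100/74300 → e^(0.55·t) = 10.795.
0.55·t = ln(10.795) = 2.3791, so t = 2.3791/0.55 = 4.3257.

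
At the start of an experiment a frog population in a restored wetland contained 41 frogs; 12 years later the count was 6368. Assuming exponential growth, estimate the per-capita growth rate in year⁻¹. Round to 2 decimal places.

0.42 per year

From N(t) = N₀·e^(rt): e^(r·12) = 6368/41 = 155.32.
r·12 = ln(155.32) = 5.0455, so r = 5.0455/12 = 0.42046.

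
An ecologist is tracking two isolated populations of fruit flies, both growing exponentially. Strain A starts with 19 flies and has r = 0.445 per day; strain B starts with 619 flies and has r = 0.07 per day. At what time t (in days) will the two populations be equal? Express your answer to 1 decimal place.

9.3 days

Set 19·e^(0.445t) = 619·e^(0.07t).
e^((0.445 − 0.07)t) = 619/19 → e^(0.375·t) = 32.579.
0.375·t = ln(32.579) = 3.4837, so t = 3.4837/0.375 = 9.2898.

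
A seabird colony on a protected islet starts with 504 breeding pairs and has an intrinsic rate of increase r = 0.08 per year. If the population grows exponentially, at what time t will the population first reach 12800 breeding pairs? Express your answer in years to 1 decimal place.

40.4 years

Set N₀·e^(rt) = 12800: e^(0.08·t) = 12800/504 = 25.397.
0.08·t = ln(25.397) = 3.2346, so t = 3.2346/0.08 = 40.433.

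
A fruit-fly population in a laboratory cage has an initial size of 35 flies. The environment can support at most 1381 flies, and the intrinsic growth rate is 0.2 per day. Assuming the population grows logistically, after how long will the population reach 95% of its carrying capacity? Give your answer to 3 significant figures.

A = (K − N₀)/N₀ = (1381 − 35)/35 = 38.457.
Solve 1381/(1 + 38.457·e^(−0.2t)) = 1311.95: 1 + 38.457·e^(−0.2t) = 1.0526, so e^(−0.2t) = 0.00136858.
−0.2·t = ln(0.00136858) = -6.594, so t = 6.594/0.2 = 32.97.

33.0 days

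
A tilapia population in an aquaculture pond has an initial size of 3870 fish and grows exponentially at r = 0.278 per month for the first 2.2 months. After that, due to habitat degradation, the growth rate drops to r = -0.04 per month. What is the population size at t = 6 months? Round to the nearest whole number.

Phase 1: N(2.2) = 3870·e^(0.278×2.2) = 3870·e^0.6116 = 7133.87.
Phase 2 runs for 6 − 2.2 = 3.8 months at r = -0.04.
N(6) = 7133.87·e^(-0.04×3.8) = 7133.87·e^-0.152 = 6127.91.

6128 fish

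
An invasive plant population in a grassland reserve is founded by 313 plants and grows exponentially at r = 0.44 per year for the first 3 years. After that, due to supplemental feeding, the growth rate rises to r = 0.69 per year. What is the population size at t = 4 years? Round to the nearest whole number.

2336 plants

Phase 1: N(3) = 313·e^(0.44×3) = 313·e^1.32 = 1171.69.
Phase 2 runs for 4 − 3 = 1 years at r = 0.69.
N(4) = 1171.69·e^(0.69×1) = 1171.69·e^0.69 = 2336.02.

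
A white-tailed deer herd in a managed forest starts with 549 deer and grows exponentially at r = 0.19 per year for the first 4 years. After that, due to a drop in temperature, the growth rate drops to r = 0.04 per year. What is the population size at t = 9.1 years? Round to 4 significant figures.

1440 deer

Phase 1: N(4) = 549·e^(0.19×4) = 549·e^0.76 = 1173.91.
Phase 2 runs for 9.1 − 4 = 5.1 years at r = 0.04.
N(9.1) = 1173.91·e^(0.04×5.1) = 1173.91·e^0.204 = 1439.57.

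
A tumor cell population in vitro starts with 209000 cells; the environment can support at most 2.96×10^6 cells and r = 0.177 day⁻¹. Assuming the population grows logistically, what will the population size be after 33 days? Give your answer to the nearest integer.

A = (K − N₀)/N₀ = (2.96×10^6 − 209000)/209000 = 13.163.
N(t) = K/(1 + A·e^(−rt)) = 2.96×10^6/(1 + 13.163×e^(−0.177×33)).
e^(−5.841) = 0.0029059; denominator = 1 + 13.163×0.0029059 = 1.0382.
N = 2.96×10^6/1.0382 = 2.850951×10^6.

2850951 cells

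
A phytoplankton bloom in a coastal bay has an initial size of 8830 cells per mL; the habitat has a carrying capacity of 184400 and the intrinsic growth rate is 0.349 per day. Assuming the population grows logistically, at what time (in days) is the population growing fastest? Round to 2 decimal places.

8.57 days

Logistic growth is fastest at N = K/2 = 92200.
A = (K − N₀)/N₀ = 19.883. Set K/(1 + A·e^(−rt)) = K/2 → A·e^(−rt) = 1.
e^(−0.349t) = 1/19.883 = 0.0502933, so t = ln(19.883)/0.349 = 2.9899/0.349 = 8.567.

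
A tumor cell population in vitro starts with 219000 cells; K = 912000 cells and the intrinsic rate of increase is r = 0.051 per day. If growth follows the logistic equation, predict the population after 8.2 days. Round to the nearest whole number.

295826 cells

A = (K − N₀)/N₀ = (912000 − 219000)/219000 = 3.1644.
N(t) = K/(1 + A·e^(−rt)) = 912000/(1 + 3.1644×e^(−0.051×8.2)).
e^(−0.4182) = 0.65823; denominator = 1 + 3.1644×0.65823 = 3.0829.
N = 912000/3.0829 = 295826.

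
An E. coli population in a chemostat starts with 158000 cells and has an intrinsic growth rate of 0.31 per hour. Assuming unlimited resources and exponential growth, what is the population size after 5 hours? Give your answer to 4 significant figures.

N(t) = N₀·e^(rt) = 158000 × e^(0.31×5) = 158000 × e^1.55.
e^1.55 ≈ 4.7115, so N ≈ 158000 × 4.7115 = 744412.

744400 cells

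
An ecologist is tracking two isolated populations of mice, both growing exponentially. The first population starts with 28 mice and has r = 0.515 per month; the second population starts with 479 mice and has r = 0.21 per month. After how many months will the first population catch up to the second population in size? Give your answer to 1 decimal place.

9.3 months

Set 28·e^(0.515t) = 479·e^(0.21t).
e^((0.515 − 0.21)t) = 479/28 → e^(0.305·t) = 17.107.
0.305·t = ln(17.107) = 2.8395, so t = 2.8395/0.305 = 9.3098.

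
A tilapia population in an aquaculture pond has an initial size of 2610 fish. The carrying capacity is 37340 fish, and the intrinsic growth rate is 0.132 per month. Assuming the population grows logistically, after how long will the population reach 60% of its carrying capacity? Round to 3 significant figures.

22.7 months

A = (K − N₀)/N₀ = (37340 − 2610)/2610 = 13.307.
Solve 37340/(1 + 13.307·e^(−0.132t)) = 22404: 1 + 13.307·e^(−0.132t) = 1.6667, so e^(−0.132t) = 0.0501008.
−0.132·t = ln(0.0501008) = -2.9937, so t = 2.9937/0.132 = 22.68.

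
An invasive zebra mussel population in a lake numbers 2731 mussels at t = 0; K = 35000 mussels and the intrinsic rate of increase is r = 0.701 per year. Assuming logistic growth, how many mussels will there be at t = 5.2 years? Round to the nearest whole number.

A = (K − N₀)/N₀ = (35000 − 2731)/2731 = 11.816.
N(t) = K/(1 + A·e^(−rt)) = 35000/(1 + 11.816×e^(−0.701×5.2)).
e^(−3.645) = 0.026116; denominator = 1 + 11.816×0.026116 = 1.3086.
N = 35000/1.3086 = 26746.5.

26746 mussels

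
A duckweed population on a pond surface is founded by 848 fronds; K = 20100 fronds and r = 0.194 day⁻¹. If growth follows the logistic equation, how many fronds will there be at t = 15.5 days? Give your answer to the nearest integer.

9470 fronds

A = (K − N₀)/N₀ = (20100 − 848)/848 = 22.703.
N(t) = K/(1 + A·e^(−rt)) = 20100/(1 + 22.703×e^(−0.194×15.5)).
e^(−3.007) = 0.04944; denominator = 1 + 22.703×0.04944 = 2.1224.
N = 20100/2.1224 = 9470.31.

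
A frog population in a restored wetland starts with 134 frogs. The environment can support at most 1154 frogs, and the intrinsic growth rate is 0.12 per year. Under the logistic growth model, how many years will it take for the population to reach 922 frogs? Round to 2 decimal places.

A = (K − N₀)/N₀ = (1154 − 134)/134 = 7.6119.
Solve 1154/(1 + 7.6119·e^(−0.12t)) = 922: 1 + 7.6119·e^(−0.12t) = 1.2516, so e^(−0.12t) = 0.0330569.
−0.12·t = ln(0.0330569) = -3.4095, so t = 3.4095/0.12 = 28.413.

28.41 years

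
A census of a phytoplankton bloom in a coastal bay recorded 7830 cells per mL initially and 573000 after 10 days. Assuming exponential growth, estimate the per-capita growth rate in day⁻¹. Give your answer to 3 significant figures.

From N(t) = N₀·e^(rt): e^(r·10) = 573000/7830 = 73.18.
r·10 = ln(73.18) = 4.2929, so r = 4.2929/10 = 0.42929.

0.429 per day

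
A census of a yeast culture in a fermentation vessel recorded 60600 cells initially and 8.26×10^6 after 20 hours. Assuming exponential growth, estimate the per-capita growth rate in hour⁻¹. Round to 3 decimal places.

0.246 per hour

From N(t) = N₀·e^(rt): e^(r·20) = 8.26×10^6/60600 = 136.3.
r·20 = ln(136.3) = 4.9149, so r = 4.9149/20 = 0.24574.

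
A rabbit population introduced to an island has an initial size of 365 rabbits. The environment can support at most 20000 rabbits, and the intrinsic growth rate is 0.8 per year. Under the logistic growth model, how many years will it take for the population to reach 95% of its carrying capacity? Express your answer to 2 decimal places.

A = (K − N₀)/N₀ = (20000 − 365)/365 = 53.795.
Solve 20000/(1 + 53.795·e^(−0.8t)) = 19000: 1 + 53.795·e^(−0.8t) = 1.0526, so e^(−0.8t) = 0.000978382.
−0.8·t = ln(0.000978382) = -6.9296, so t = 6.9296/0.8 = 8.662.

8.66 years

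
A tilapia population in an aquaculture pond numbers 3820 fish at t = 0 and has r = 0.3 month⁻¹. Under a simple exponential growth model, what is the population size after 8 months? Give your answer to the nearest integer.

N(t) = N₀·e^(rt) = 3820 × e^(0.3×8) = 3820 × e^2.4.
e^2.4 ≈ 11.023, so N ≈ 3820 × 11.023 = 42108.5.

42109 fish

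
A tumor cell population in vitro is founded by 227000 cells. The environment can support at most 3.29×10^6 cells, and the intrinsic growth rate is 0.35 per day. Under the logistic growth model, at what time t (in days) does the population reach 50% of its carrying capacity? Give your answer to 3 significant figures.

7.43 days

A = (K − N₀)/N₀ = (3.29×10^6 − 227000)/227000 = 13.493.
Solve 3.29×10^6/(1 + 13.493·e^(−0.35t)) = 1.645×10^6: 1 + 13.493·e^(−0.35t) = 2, so e^(−0.35t) = 0.0741103.
−0.35·t = ln(0.0741103) = -2.6022, so t = 2.6022/0.35 = 7.4349.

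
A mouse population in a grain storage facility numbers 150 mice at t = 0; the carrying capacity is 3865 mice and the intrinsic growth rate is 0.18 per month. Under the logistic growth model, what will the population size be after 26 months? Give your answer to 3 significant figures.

A = (K − N₀)/N₀ = (3865 − 150)/150 = 24.767.
N(t) = K/(1 + A·e^(−rt)) = 3865/(1 + 24.767×e^(−0.18×26)).
e^(−4.68) = 0.009279; denominator = 1 + 24.767×0.009279 = 1.2298.
N = 3865/1.2298 = 3142.76.

3140 mice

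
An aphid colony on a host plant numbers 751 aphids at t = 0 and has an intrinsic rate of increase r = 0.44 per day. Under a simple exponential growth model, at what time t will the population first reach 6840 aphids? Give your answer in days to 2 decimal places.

Set N₀·e^(rt) = 6840: e^(0.44·t) = 6840/751 = 9.1079.
0.44·t = ln(9.1079) = 2.2091, so t = 2.2091/0.44 = 5.0208.

5.02 days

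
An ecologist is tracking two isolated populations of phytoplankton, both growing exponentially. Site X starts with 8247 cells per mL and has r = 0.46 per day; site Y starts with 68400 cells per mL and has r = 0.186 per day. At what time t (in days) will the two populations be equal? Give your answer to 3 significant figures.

7.72 days

Set 8247·e^(0.46t) = 68400·e^(0.186t).
e^((0.46 − 0.186)t) = 68400/8247 → e^(0.274·t) = 8.2939.
0.274·t = ln(8.2939) = 2.1155, so t = 2.1155/0.274 = 7.7209.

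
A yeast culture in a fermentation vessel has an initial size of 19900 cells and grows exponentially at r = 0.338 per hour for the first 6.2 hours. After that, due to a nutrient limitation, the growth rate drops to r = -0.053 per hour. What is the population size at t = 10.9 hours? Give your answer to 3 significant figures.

Phase 1: N(6.2) = 19900·e^(0.338×6.2) = 19900·e^2.096 = 161793.
Phase 2 runs for 10.9 − 6.2 = 4.7 hours at r = -0.053.
N(10.9) = 161793·e^(-0.053×4.7) = 161793·e^-0.2491 = 126118.

126000 cells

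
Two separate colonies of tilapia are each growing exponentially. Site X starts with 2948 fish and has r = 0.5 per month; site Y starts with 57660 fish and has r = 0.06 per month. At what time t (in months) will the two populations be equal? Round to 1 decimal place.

Set 2948·e^(0.5t) = 57660·e^(0.06t).
e^((0.5 − 0.06)t) = 57660/2948 → e^(0.44·t) = 19.559.
0.44·t = ln(19.559) = 2.9734, so t = 2.9734/0.44 = 6.7578.

6.8 months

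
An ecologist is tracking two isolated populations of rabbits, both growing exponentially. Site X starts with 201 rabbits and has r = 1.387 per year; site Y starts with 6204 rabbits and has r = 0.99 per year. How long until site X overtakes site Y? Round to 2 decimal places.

8.64 years

Set 201·e^(1.387t) = 6204·e^(0.99t).
e^((1.387 − 0.99)t) = 6204/201 → e^(0.397·t) = 30.866.
0.397·t = ln(30.866) = 3.4296, so t = 3.4296/0.397 = 8.6389.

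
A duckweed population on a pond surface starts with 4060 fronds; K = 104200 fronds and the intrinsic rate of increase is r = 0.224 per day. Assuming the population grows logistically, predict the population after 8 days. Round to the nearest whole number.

20392 fronds

A = (K − N₀)/N₀ = (104200 − 4060)/4060 = 24.665.
N(t) = K/(1 + A·e^(−rt)) = 104200/(1 + 24.665×e^(−0.224×8)).
e^(−1.792) = 0.16663; denominator = 1 + 24.665×0.16663 = 5.1098.
N = 104200/5.1098 = 20392.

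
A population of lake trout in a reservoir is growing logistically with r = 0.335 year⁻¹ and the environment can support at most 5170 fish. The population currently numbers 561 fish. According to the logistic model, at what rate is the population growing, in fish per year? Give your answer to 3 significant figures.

dN/dt = rN(1 − N/K) = 0.335 × 561 × (1 − 561/5170).
1 − 561/5170 = 0.89149; dN/dt = 0.335 × 561 × 0.89149 = 167.54.

168 fish per year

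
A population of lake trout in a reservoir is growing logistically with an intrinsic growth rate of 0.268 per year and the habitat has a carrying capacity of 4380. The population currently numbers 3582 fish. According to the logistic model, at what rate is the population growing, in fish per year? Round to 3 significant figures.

dN/dt = rN(1 − N/K) = 0.268 × 3582 × (1 − 3582/4380).
1 − 3582/4380 = 0.18219; dN/dt = 0.268 × 3582 × 0.18219 = 174.9.

175 fish per year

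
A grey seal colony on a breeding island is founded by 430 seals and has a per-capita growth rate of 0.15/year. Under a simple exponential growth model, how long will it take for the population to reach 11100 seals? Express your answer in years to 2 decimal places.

21.67 years

Set N₀·e^(rt) = 11100: e^(0.15·t) = 11100/430 = 25.814.
0.15·t = ln(25.814) = 3.2509, so t = 3.2509/0.15 = 21.673.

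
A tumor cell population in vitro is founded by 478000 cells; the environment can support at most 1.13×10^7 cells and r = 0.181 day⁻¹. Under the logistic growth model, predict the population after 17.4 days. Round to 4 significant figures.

5734000 cells

A = (K − N₀)/N₀ = (1.13×10^7 − 478000)/478000 = 22.64.
N(t) = K/(1 + A·e^(−rt)) = 1.13×10^7/(1 + 22.64×e^(−0.181×17.4)).
e^(−3.149) = 0.042878; denominator = 1 + 22.64×0.042878 = 1.9708.
N = 1.13×10^7/1.9708 = 5.733824×10^6.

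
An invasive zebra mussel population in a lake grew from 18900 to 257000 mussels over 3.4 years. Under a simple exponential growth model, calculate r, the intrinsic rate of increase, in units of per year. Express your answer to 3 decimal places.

0.768 per year

From N(t) = N₀·e^(rt): e^(r·3.4) = 257000/18900 = 13.598.
r·3.4 = ln(13.598) = 2.6099, so r = 2.6099/3.4 = 0.76762.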